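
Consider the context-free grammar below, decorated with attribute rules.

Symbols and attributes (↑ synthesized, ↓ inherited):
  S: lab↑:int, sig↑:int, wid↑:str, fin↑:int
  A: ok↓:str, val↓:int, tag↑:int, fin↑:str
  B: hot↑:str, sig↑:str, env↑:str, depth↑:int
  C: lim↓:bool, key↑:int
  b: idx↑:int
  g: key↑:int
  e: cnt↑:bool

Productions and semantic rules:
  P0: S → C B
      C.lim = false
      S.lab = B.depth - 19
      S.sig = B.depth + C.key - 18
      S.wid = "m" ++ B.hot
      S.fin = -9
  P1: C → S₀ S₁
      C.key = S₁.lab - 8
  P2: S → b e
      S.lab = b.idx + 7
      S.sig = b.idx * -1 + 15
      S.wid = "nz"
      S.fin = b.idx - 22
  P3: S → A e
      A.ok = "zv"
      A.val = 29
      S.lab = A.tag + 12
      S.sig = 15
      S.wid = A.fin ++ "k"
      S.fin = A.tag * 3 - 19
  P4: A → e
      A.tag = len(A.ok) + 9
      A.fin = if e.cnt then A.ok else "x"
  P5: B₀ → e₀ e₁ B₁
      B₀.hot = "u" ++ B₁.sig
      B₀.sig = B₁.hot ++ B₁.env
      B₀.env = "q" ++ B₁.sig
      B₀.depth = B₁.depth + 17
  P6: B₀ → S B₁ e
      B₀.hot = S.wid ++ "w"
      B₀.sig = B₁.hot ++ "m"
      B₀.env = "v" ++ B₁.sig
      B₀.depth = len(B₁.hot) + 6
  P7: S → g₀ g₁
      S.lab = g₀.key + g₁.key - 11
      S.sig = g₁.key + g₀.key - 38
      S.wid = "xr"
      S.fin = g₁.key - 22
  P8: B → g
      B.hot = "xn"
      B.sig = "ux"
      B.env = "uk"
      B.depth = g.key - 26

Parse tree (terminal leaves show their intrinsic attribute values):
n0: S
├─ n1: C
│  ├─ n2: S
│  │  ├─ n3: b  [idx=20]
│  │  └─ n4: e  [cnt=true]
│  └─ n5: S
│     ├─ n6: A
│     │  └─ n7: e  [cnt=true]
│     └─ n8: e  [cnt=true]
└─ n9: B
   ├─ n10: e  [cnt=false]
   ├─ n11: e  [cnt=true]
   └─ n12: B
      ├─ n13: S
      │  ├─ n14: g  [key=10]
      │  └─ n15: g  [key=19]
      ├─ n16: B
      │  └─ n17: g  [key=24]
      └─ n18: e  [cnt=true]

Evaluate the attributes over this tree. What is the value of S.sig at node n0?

1. n1.lim = false  [false]
2. n3.idx = 20  [terminal]
3. n4.cnt = true  [terminal]
4. n2.lab = 27  [b.idx + 7]
5. n2.sig = -5  [b.idx * -1 + 15]
6. n2.wid = "nz"  ["nz"]
7. n2.fin = -2  [b.idx - 22]
8. n6.ok = "zv"  ["zv"]
9. n6.val = 29  [29]
10. n7.cnt = true  [terminal]
11. n6.tag = 11  [len(A.ok) + 9]
12. n6.fin = "zv"  [if e.cnt then A.ok else "x"]
13. n8.cnt = true  [terminal]
14. n5.lab = 23  [A.tag + 12]
15. n5.sig = 15  [15]
16. n5.wid = "zvk"  [A.fin ++ "k"]
17. n5.fin = 14  [A.tag * 3 - 19]
18. n1.key = 15  [S₁.lab - 8]
19. n10.cnt = false  [terminal]
20. n11.cnt = true  [terminal]
21. n14.key = 10  [terminal]
22. n15.key = 19  [terminal]
23. n13.lab = 18  [g₀.key + g₁.key - 11]
24. n13.sig = -9  [g₁.key + g₀.key - 38]
25. n13.wid = "xr"  ["xr"]
26. n13.fin = -3  [g₁.key - 22]
27. n17.key = 24  [terminal]
28. n16.hot = "xn"  ["xn"]
29. n16.sig = "ux"  ["ux"]
30. n16.env = "uk"  ["uk"]
31. n16.depth = -2  [g.key - 26]
32. n18.cnt = true  [terminal]
33. n12.hot = "xrw"  [S.wid ++ "w"]
34. n12.sig = "xnm"  [B₁.hot ++ "m"]
35. n12.env = "vux"  ["v" ++ B₁.sig]
36. n12.depth = 8  [len(B₁.hot) + 6]
37. n9.hot = "uxnm"  ["u" ++ B₁.sig]
38. n9.sig = "xrwvux"  [B₁.hot ++ B₁.env]
39. n9.env = "qxnm"  ["q" ++ B₁.sig]
40. n9.depth = 25  [B₁.depth + 17]
41. n0.lab = 6  [B.depth - 19]
42. n0.sig = 22  [B.depth + C.key - 18]
43. n0.wid = "muxnm"  ["m" ++ B.hot]
44. n0.fin = -9  [-9]

22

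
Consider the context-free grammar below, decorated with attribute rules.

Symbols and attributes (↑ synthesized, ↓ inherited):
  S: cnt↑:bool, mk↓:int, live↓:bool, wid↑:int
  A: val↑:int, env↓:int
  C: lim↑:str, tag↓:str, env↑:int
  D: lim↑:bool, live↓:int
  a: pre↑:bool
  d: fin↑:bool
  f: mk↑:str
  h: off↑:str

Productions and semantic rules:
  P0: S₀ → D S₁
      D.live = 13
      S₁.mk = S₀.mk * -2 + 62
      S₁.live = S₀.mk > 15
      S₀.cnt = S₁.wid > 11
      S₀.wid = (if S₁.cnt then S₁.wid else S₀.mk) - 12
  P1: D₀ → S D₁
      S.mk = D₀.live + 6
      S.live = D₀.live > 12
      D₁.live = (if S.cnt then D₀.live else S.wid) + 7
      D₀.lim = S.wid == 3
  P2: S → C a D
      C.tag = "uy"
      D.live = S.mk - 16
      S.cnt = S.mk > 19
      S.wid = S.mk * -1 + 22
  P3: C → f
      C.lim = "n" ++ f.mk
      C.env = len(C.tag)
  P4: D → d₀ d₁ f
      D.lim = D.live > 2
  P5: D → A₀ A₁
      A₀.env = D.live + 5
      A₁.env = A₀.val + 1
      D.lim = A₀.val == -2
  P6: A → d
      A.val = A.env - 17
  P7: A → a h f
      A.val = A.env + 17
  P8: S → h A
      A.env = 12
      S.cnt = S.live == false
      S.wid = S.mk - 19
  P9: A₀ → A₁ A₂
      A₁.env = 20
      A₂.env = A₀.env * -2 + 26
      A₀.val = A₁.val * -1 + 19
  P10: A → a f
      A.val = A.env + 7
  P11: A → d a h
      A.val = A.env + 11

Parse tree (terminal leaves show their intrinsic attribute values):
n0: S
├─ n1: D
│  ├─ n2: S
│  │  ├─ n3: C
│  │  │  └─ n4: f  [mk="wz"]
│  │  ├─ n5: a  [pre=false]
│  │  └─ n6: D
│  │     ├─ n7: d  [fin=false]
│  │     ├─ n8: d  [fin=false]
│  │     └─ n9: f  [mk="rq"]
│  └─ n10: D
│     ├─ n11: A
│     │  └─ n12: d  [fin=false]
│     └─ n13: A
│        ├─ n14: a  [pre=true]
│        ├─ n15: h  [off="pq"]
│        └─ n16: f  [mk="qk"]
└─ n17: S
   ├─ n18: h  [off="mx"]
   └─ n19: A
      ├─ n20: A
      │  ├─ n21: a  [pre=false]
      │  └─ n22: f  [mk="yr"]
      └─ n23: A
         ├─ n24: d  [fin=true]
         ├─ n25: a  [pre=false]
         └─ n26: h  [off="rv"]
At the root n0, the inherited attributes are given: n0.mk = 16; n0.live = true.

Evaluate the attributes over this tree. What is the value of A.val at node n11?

-2

1. n0.mk = 16  [given at root]
2. n0.live = true  [given at root]
3. n1.live = 13  [13]
4. n2.mk = 19  [D₀.live + 6]
5. n2.live = true  [D₀.live > 12]
6. n3.tag = "uy"  ["uy"]
7. n4.mk = "wz"  [terminal]
8. n3.lim = "nwz"  ["n" ++ f.mk]
9. n3.env = 2  [len(C.tag)]
10. n5.pre = false  [terminal]
11. n6.live = 3  [S.mk - 16]
12. n7.fin = false  [terminal]
13. n8.fin = false  [terminal]
14. n9.mk = "rq"  [terminal]
15. n6.lim = true  [D.live > 2]
16. n2.cnt = false  [S.mk > 19]
17. n2.wid = 3  [S.mk * -1 + 22]
18. n10.live = 10  [(if S.cnt then D₀.live else S.wid) + 7]
19. n11.env = 15  [D.live + 5]
20. n12.fin = false  [terminal]
21. n11.val = -2  [A.env - 17]
22. n13.env = -1  [A₀.val + 1]
23. n14.pre = true  [terminal]
24. n15.off = "pq"  [terminal]
25. n16.mk = "qk"  [terminal]
26. n13.val = 16  [A.env + 17]
27. n10.lim = true  [A₀.val == -2]
28. n1.lim = true  [S.wid == 3]
29. n17.mk = 30  [S₀.mk * -2 + 62]
30. n17.live = true  [S₀.mk > 15]
31. n18.off = "mx"  [terminal]
32. n19.env = 12  [12]
33. n20.env = 20  [20]
34. n21.pre = false  [terminal]
35. n22.mk = "yr"  [terminal]
36. n20.val = 27  [A.env + 7]
37. n23.env = 2  [A₀.env * -2 + 26]
38. n24.fin = true  [terminal]
39. n25.pre = false  [terminal]
40. n26.off = "rv"  [terminal]
41. n23.val = 13  [A.env + 11]
42. n19.val = -8  [A₁.val * -1 + 19]
43. n17.cnt = false  [S.live == false]
44. n17.wid = 11  [S.mk - 19]
45. n0.cnt = false  [S₁.wid > 11]
46. n0.wid = 4  [(if S₁.cnt then S₁.wid else S₀.mk) - 12]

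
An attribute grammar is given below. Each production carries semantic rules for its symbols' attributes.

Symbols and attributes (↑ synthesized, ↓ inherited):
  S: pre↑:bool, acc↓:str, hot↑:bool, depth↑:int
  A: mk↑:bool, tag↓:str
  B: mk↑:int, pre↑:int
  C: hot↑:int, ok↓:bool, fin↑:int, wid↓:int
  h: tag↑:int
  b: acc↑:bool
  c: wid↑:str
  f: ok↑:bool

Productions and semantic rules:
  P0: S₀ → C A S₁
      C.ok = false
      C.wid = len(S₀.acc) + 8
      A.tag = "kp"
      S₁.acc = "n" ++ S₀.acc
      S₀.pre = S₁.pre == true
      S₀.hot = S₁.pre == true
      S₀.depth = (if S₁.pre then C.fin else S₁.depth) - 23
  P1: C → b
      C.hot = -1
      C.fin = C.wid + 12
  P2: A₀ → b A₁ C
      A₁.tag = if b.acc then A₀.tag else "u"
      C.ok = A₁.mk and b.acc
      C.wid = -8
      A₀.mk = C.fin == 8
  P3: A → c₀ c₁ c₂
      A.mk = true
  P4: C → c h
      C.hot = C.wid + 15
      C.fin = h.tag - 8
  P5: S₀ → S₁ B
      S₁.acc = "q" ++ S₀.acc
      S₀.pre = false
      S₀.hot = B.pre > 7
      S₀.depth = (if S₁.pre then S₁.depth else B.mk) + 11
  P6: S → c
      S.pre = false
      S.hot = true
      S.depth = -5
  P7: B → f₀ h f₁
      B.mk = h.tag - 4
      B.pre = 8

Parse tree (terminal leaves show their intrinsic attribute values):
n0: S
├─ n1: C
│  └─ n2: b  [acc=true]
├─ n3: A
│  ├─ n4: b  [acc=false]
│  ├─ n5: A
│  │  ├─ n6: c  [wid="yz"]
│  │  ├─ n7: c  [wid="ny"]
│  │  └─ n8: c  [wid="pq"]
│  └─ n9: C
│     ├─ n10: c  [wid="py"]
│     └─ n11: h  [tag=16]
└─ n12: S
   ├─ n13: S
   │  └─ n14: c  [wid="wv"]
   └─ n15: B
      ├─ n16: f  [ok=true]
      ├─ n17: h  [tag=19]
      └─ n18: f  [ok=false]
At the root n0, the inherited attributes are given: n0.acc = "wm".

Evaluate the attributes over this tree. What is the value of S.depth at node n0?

3

1. n0.acc = "wm"  [given at root]
2. n1.ok = false  [false]
3. n1.wid = 10  [len(S₀.acc) + 8]
4. n2.acc = true  [terminal]
5. n1.hot = -1  [-1]
6. n1.fin = 22  [C.wid + 12]
7. n3.tag = "kp"  ["kp"]
8. n4.acc = false  [terminal]
9. n5.tag = "u"  [if b.acc then A₀.tag else "u"]
10. n6.wid = "yz"  [terminal]
11. n7.wid = "ny"  [terminal]
12. n8.wid = "pq"  [terminal]
13. n5.mk = true  [true]
14. n9.ok = false  [A₁.mk and b.acc]
15. n9.wid = -8  [-8]
16. n10.wid = "py"  [terminal]
17. n11.tag = 16  [terminal]
18. n9.hot = 7  [C.wid + 15]
19. n9.fin = 8  [h.tag - 8]
20. n3.mk = true  [C.fin == 8]
21. n12.acc = "nwm"  ["n" ++ S₀.acc]
22. n13.acc = "qnwm"  ["q" ++ S₀.acc]
23. n14.wid = "wv"  [terminal]
24. n13.pre = false  [false]
25. n13.hot = true  [true]
26. n13.depth = -5  [-5]
27. n16.ok = true  [terminal]
28. n17.tag = 19  [terminal]
29. n18.ok = false  [terminal]
30. n15.mk = 15  [h.tag - 4]
31. n15.pre = 8  [8]
32. n12.pre = false  [false]
33. n12.hot = true  [B.pre > 7]
34. n12.depth = 26  [(if S₁.pre then S₁.depth else B.mk) + 11]
35. n0.pre = false  [S₁.pre == true]
36. n0.hot = false  [S₁.pre == true]
37. n0.depth = 3  [(if S₁.pre then C.fin else S₁.depth) - 23]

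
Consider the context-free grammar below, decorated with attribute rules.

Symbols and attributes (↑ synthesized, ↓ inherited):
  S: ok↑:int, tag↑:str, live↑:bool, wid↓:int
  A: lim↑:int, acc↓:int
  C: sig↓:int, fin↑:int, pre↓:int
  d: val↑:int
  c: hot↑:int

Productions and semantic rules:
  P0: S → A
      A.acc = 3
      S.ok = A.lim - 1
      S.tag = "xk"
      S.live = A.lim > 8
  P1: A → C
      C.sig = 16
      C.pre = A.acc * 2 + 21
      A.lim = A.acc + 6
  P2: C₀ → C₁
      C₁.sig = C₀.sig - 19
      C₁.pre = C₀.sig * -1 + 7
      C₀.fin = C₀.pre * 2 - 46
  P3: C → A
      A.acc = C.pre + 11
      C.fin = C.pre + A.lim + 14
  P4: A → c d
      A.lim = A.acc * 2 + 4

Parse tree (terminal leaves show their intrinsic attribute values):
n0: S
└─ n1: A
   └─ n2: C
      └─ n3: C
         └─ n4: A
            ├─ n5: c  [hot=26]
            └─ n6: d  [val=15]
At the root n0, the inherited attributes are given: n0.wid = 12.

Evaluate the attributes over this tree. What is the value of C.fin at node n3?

13

1. n0.wid = 12  [given at root]
2. n1.acc = 3  [3]
3. n2.sig = 16  [16]
4. n2.pre = 27  [A.acc * 2 + 21]
5. n3.sig = -3  [C₀.sig - 19]
6. n3.pre = -9  [C₀.sig * -1 + 7]
7. n4.acc = 2  [C.pre + 11]
8. n5.hot = 26  [terminal]
9. n6.val = 15  [terminal]
10. n4.lim = 8  [A.acc * 2 + 4]
11. n3.fin = 13  [C.pre + A.lim + 14]
12. n2.fin = 8  [C₀.pre * 2 - 46]
13. n1.lim = 9  [A.acc + 6]
14. n0.ok = 8  [A.lim - 1]
15. n0.tag = "xk"  ["xk"]
16. n0.live = true  [A.lim > 8]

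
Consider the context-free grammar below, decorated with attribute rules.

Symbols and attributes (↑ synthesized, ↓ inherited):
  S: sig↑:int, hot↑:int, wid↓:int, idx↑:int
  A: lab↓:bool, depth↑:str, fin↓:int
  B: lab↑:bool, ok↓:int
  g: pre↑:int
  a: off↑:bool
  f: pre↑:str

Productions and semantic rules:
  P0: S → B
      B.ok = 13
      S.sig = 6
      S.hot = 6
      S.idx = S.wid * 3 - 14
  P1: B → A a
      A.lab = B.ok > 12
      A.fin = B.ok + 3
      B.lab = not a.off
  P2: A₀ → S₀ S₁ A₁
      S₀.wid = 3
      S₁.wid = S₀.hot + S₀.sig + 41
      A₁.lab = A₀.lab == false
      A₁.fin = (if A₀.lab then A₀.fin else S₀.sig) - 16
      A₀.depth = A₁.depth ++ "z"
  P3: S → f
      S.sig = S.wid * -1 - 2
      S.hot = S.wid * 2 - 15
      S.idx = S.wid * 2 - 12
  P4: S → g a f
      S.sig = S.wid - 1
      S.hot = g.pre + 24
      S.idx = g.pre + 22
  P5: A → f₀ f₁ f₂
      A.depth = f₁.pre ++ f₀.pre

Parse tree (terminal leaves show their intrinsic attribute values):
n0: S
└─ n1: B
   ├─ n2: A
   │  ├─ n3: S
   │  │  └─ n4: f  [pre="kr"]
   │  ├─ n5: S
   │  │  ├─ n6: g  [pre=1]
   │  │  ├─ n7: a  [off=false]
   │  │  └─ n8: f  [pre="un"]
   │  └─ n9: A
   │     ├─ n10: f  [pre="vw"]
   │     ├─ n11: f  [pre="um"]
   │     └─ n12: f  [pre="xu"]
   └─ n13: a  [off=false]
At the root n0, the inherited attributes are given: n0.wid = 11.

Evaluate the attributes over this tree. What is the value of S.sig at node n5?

1. n0.wid = 11  [given at root]
2. n1.ok = 13  [13]
3. n2.lab = true  [B.ok > 12]
4. n2.fin = 16  [B.ok + 3]
5. n3.wid = 3  [3]
6. n4.pre = "kr"  [terminal]
7. n3.sig = -5  [S.wid * -1 - 2]
8. n3.hot = -9  [S.wid * 2 - 15]
9. n3.idx = -6  [S.wid * 2 - 12]
10. n5.wid = 27  [S₀.hot + S₀.sig + 41]
11. n6.pre = 1  [terminal]
12. n7.off = false  [terminal]
13. n8.pre = "un"  [terminal]
14. n5.sig = 26  [S.wid - 1]
15. n5.hot = 25  [g.pre + 24]
16. n5.idx = 23  [g.pre + 22]
17. n9.lab = false  [A₀.lab == false]
18. n9.fin = 0  [(if A₀.lab then A₀.fin else S₀.sig) - 16]
19. n10.pre = "vw"  [terminal]
20. n11.pre = "um"  [terminal]
21. n12.pre = "xu"  [terminal]
22. n9.depth = "umvw"  [f₁.pre ++ f₀.pre]
23. n2.depth = "umvwz"  [A₁.depth ++ "z"]
24. n13.off = false  [terminal]
25. n1.lab = true  [not a.off]
26. n0.sig = 6  [6]
27. n0.hot = 6  [6]
28. n0.idx = 19  [S.wid * 3 - 14]

26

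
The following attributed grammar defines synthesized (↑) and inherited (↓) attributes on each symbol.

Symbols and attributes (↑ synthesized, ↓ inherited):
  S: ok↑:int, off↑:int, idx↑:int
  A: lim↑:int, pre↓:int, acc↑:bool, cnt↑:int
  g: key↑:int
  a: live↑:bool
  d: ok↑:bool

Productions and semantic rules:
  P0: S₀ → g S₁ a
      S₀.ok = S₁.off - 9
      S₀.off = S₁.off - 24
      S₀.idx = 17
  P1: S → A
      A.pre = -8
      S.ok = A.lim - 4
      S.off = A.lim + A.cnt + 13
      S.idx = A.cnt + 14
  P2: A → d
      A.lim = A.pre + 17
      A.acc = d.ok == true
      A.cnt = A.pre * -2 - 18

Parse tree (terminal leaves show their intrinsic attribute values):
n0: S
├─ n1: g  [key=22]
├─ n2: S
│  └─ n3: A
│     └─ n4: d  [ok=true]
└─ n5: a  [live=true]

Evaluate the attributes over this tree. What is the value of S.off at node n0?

1. n1.key = 22  [terminal]
2. n3.pre = -8  [-8]
3. n4.ok = true  [terminal]
4. n3.lim = 9  [A.pre + 17]
5. n3.acc = true  [d.ok == true]
6. n3.cnt = -2  [A.pre * -2 - 18]
7. n2.ok = 5  [A.lim - 4]
8. n2.off = 20  [A.lim + A.cnt + 13]
9. n2.idx = 12  [A.cnt + 14]
10. n5.live = true  [terminal]
11. n0.ok = 11  [S₁.off - 9]
12. n0.off = -4  [S₁.off - 24]
13. n0.idx = 17  [17]

-4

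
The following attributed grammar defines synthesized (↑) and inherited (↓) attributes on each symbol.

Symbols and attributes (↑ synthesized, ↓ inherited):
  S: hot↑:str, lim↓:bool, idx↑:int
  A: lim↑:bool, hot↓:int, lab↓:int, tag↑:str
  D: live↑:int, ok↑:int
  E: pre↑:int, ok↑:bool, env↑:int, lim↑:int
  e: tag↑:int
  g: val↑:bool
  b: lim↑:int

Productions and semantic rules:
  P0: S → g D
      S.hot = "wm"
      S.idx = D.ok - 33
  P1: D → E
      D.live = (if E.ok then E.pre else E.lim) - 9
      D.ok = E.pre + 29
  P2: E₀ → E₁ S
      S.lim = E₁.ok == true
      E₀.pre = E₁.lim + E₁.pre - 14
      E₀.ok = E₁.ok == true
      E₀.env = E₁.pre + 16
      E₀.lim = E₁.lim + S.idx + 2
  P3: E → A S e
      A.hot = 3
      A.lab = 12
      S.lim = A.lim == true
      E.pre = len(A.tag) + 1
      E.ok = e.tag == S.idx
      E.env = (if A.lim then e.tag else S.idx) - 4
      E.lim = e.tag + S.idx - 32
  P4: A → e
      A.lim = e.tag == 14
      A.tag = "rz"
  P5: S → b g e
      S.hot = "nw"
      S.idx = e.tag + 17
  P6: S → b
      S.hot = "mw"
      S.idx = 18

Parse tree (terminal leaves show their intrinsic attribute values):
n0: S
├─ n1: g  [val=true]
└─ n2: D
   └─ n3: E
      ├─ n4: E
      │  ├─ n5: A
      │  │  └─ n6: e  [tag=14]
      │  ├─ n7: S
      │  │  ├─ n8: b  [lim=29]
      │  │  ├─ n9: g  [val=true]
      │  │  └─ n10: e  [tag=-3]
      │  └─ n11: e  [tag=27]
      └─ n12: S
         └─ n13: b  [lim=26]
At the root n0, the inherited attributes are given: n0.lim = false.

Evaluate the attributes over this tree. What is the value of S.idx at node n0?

-6

1. n0.lim = false  [given at root]
2. n1.val = true  [terminal]
3. n5.hot = 3  [3]
4. n5.lab = 12  [12]
5. n6.tag = 14  [terminal]
6. n5.lim = true  [e.tag == 14]
7. n5.tag = "rz"  ["rz"]
8. n7.lim = true  [A.lim == true]
9. n8.lim = 29  [terminal]
10. n9.val = true  [terminal]
11. n10.tag = -3  [terminal]
12. n7.hot = "nw"  ["nw"]
13. n7.idx = 14  [e.tag + 17]
14. n11.tag = 27  [terminal]
15. n4.pre = 3  [len(A.tag) + 1]
16. n4.ok = false  [e.tag == S.idx]
17. n4.env = 23  [(if A.lim then e.tag else S.idx) - 4]
18. n4.lim = 9  [e.tag + S.idx - 32]
19. n12.lim = false  [E₁.ok == true]
20. n13.lim = 26  [terminal]
21. n12.hot = "mw"  ["mw"]
22. n12.idx = 18  [18]
23. n3.pre = -2  [E₁.lim + E₁.pre - 14]
24. n3.ok = false  [E₁.ok == true]
25. n3.env = 19  [E₁.pre + 16]
26. n3.lim = 29  [E₁.lim + S.idx + 2]
27. n2.live = 20  [(if E.ok then E.pre else E.lim) - 9]
28. n2.ok = 27  [E.pre + 29]
29. n0.hot = "wm"  ["wm"]
30. n0.idx = -6  [D.ok - 33]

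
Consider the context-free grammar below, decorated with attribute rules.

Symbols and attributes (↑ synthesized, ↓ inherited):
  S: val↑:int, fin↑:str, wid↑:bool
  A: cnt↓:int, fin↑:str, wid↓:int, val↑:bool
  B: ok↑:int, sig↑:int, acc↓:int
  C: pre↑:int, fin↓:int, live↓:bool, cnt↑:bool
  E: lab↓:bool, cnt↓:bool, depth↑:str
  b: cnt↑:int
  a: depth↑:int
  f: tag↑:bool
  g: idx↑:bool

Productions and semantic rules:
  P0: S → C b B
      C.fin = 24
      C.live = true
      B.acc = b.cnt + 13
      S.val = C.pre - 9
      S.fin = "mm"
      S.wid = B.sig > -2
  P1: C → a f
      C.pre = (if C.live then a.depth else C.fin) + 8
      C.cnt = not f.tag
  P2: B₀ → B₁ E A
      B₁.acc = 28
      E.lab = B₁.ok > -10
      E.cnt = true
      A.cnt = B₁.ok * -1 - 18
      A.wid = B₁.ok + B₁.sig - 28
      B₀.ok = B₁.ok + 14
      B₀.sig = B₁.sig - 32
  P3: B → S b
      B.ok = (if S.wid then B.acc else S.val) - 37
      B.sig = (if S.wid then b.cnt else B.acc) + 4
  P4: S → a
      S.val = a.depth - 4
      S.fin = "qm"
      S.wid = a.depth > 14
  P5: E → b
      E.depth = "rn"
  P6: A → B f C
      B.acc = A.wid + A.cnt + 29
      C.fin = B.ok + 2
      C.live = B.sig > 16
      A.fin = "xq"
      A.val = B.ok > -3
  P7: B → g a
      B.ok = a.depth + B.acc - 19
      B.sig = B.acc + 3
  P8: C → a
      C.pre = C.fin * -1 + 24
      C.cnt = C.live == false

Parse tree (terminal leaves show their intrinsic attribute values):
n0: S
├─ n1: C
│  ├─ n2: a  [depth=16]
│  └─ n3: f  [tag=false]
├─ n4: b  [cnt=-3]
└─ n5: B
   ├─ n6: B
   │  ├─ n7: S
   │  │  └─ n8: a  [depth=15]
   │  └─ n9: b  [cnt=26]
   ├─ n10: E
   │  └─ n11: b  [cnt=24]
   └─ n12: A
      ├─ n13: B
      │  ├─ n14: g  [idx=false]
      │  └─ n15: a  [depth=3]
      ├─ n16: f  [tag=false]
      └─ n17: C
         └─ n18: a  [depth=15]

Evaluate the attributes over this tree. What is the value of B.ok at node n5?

1. n1.fin = 24  [24]
2. n1.live = true  [true]
3. n2.depth = 16  [terminal]
4. n3.tag = false  [terminal]
5. n1.pre = 24  [(if C.live then a.depth else C.fin) + 8]
6. n1.cnt = true  [not f.tag]
7. n4.cnt = -3  [terminal]
8. n5.acc = 10  [b.cnt + 13]
9. n6.acc = 28  [28]
10. n8.depth = 15  [terminal]
11. n7.val = 11  [a.depth - 4]
12. n7.fin = "qm"  ["qm"]
13. n7.wid = true  [a.depth > 14]
14. n9.cnt = 26  [terminal]
15. n6.ok = -9  [(if S.wid then B.acc else S.val) - 37]
16. n6.sig = 30  [(if S.wid then b.cnt else B.acc) + 4]
17. n10.lab = true  [B₁.ok > -10]
18. n10.cnt = true  [true]
19. n11.cnt = 24  [terminal]
20. n10.depth = "rn"  ["rn"]
21. n12.cnt = -9  [B₁.ok * -1 - 18]
22. n12.wid = -7  [B₁.ok + B₁.sig - 28]
23. n13.acc = 13  [A.wid + A.cnt + 29]
24. n14.idx = false  [terminal]
25. n15.depth = 3  [terminal]
26. n13.ok = -3  [a.depth + B.acc - 19]
27. n13.sig = 16  [B.acc + 3]
28. n16.tag = false  [terminal]
29. n17.fin = -1  [B.ok + 2]
30. n17.live = false  [B.sig > 16]
31. n18.depth = 15  [terminal]
32. n17.pre = 25  [C.fin * -1 + 24]
33. n17.cnt = true  [C.live == false]
34. n12.fin = "xq"  ["xq"]
35. n12.val = false  [B.ok > -3]
36. n5.ok = 5  [B₁.ok + 14]
37. n5.sig = -2  [B₁.sig - 32]
38. n0.val = 15  [C.pre - 9]
39. n0.fin = "mm"  ["mm"]
40. n0.wid = false  [B.sig > -2]

5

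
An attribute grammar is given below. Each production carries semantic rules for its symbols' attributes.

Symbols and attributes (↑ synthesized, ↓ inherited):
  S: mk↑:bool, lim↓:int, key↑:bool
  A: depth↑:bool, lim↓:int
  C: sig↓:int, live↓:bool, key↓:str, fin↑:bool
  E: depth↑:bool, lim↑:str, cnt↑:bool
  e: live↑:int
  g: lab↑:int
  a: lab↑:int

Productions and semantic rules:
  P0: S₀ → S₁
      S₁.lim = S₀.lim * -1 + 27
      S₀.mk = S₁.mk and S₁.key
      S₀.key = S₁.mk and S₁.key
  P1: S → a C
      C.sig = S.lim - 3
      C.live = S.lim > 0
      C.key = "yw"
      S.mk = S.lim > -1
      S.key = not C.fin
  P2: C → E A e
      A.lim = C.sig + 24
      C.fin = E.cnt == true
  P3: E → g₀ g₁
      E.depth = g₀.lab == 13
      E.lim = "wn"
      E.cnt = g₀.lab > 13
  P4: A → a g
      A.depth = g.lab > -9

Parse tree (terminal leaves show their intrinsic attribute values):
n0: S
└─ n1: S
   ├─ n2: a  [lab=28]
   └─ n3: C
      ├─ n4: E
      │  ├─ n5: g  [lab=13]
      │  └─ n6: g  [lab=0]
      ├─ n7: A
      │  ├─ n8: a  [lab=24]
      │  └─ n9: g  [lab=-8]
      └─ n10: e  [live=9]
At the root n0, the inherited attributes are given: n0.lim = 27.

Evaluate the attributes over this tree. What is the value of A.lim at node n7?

21

1. n0.lim = 27  [given at root]
2. n1.lim = 0  [S₀.lim * -1 + 27]
3. n2.lab = 28  [terminal]
4. n3.sig = -3  [S.lim - 3]
5. n3.live = false  [S.lim > 0]
6. n3.key = "yw"  ["yw"]
7. n5.lab = 13  [terminal]
8. n6.lab = 0  [terminal]
9. n4.depth = true  [g₀.lab == 13]
10. n4.lim = "wn"  ["wn"]
11. n4.cnt = false  [g₀.lab > 13]
12. n7.lim = 21  [C.sig + 24]
13. n8.lab = 24  [terminal]
14. n9.lab = -8  [terminal]
15. n7.depth = true  [g.lab > -9]
16. n10.live = 9  [terminal]
17. n3.fin = false  [E.cnt == true]
18. n1.mk = true  [S.lim > -1]
19. n1.key = true  [not C.fin]
20. n0.mk = true  [S₁.mk and S₁.key]
21. n0.key = true  [S₁.mk and S₁.key]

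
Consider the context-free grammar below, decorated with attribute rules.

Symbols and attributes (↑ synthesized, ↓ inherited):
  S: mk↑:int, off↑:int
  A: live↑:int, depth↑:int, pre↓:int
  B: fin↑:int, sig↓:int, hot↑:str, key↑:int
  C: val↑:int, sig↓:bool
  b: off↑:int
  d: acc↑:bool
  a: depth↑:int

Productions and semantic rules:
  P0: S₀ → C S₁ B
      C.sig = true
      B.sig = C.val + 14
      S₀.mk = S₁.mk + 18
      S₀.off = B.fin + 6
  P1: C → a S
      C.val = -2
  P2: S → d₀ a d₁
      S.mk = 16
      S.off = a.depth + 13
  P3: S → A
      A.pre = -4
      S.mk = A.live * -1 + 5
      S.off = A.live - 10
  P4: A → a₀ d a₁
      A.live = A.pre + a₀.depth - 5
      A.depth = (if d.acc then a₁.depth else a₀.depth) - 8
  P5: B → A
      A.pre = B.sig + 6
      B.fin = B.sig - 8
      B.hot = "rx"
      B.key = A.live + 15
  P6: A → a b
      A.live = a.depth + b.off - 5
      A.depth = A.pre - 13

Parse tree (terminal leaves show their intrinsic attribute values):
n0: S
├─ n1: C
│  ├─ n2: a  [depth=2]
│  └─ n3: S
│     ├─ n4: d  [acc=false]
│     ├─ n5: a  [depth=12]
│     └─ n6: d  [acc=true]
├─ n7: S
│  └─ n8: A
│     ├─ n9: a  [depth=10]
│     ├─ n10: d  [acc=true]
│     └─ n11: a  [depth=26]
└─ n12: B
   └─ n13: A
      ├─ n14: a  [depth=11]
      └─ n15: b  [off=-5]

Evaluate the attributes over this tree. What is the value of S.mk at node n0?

1. n1.sig = true  [true]
2. n2.depth = 2  [terminal]
3. n4.acc = false  [terminal]
4. n5.depth = 12  [terminal]
5. n6.acc = true  [terminal]
6. n3.mk = 16  [16]
7. n3.off = 25  [a.depth + 13]
8. n1.val = -2  [-2]
9. n8.pre = -4  [-4]
10. n9.depth = 10  [terminal]
11. n10.acc = true  [terminal]
12. n11.depth = 26  [terminal]
13. n8.live = 1  [A.pre + a₀.depth - 5]
14. n8.depth = 18  [(if d.acc then a₁.depth else a₀.depth) - 8]
15. n7.mk = 4  [A.live * -1 + 5]
16. n7.off = -9  [A.live - 10]
17. n12.sig = 12  [C.val + 14]
18. n13.pre = 18  [B.sig + 6]
19. n14.depth = 11  [terminal]
20. n15.off = -5  [terminal]
21. n13.live = 1  [a.depth + b.off - 5]
22. n13.depth = 5  [A.pre - 13]
23. n12.fin = 4  [B.sig - 8]
24. n12.hot = "rx"  ["rx"]
25. n12.key = 16  [A.live + 15]
26. n0.mk = 22  [S₁.mk + 18]
27. n0.off = 10  [B.fin + 6]

22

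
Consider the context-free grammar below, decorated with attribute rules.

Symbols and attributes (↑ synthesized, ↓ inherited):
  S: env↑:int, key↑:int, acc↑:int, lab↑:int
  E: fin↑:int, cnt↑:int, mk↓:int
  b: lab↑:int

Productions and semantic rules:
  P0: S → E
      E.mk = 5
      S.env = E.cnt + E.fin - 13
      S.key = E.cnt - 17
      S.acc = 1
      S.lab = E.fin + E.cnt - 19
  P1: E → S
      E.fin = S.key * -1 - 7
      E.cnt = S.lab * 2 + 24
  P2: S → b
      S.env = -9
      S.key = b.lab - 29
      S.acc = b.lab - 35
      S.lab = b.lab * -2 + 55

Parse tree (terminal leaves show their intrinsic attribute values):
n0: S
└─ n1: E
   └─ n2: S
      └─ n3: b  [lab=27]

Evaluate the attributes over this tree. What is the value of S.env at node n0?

8

1. n1.mk = 5  [5]
2. n3.lab = 27  [terminal]
3. n2.env = -9  [-9]
4. n2.key = -2  [b.lab - 29]
5. n2.acc = -8  [b.lab - 35]
6. n2.lab = 1  [b.lab * -2 + 55]
7. n1.fin = -5  [S.key * -1 - 7]
8. n1.cnt = 26  [S.lab * 2 + 24]
9. n0.env = 8  [E.cnt + E.fin - 13]
10. n0.key = 9  [E.cnt - 17]
11. n0.acc = 1  [1]
12. n0.lab = 2  [E.fin + E.cnt - 19]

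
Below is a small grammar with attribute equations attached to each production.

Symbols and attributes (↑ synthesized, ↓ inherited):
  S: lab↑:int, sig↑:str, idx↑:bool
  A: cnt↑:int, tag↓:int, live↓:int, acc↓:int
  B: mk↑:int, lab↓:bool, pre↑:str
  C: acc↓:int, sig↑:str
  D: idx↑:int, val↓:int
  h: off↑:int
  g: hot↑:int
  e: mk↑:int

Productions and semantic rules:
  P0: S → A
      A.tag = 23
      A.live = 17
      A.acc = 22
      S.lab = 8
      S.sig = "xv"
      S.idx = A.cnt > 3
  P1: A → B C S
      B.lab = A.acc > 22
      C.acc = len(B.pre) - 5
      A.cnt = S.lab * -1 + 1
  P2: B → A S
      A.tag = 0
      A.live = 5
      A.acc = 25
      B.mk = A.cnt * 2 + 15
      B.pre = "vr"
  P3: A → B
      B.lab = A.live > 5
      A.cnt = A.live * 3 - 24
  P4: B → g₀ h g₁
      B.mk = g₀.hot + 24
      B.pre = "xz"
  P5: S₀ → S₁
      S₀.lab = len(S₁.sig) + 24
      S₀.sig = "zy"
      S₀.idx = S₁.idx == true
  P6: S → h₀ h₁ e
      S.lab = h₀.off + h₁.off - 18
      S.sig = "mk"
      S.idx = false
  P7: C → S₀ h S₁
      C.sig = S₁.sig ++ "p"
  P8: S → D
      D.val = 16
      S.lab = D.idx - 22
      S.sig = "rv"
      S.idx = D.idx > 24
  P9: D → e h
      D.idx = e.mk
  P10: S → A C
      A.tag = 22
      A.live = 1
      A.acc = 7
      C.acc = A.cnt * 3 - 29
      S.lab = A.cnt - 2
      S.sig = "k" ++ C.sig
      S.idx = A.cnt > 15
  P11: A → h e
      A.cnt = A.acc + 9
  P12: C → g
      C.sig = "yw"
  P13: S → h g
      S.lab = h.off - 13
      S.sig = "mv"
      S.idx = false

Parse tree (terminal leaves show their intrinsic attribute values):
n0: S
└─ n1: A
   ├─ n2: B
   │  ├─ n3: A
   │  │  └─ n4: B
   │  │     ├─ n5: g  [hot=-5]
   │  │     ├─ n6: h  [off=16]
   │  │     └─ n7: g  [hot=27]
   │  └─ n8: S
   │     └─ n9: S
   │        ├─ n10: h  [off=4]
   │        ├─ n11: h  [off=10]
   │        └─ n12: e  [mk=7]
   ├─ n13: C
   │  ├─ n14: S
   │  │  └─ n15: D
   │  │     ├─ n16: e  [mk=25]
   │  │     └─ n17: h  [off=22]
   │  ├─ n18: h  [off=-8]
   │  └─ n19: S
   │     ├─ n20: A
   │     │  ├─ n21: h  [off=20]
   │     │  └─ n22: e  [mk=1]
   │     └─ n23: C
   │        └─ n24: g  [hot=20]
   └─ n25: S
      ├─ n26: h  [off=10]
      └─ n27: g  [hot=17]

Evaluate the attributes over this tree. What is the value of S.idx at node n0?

1. n1.tag = 23  [23]
2. n1.live = 17  [17]
3. n1.acc = 22  [22]
4. n2.lab = false  [A.acc > 22]
5. n3.tag = 0  [0]
6. n3.live = 5  [5]
7. n3.acc = 25  [25]
8. n4.lab = false  [A.live > 5]
9. n5.hot = -5  [terminal]
10. n6.off = 16  [terminal]
11. n7.hot = 27  [terminal]
12. n4.mk = 19  [g₀.hot + 24]
13. n4.pre = "xz"  ["xz"]
14. n3.cnt = -9  [A.live * 3 - 24]
15. n10.off = 4  [terminal]
16. n11.off = 10  [terminal]
17. n12.mk = 7  [terminal]
18. n9.lab = -4  [h₀.off + h₁.off - 18]
19. n9.sig = "mk"  ["mk"]
20. n9.idx = false  [false]
21. n8.lab = 26  [len(S₁.sig) + 24]
22. n8.sig = "zy"  ["zy"]
23. n8.idx = false  [S₁.idx == true]
24. n2.mk = -3  [A.cnt * 2 + 15]
25. n2.pre = "vr"  ["vr"]
26. n13.acc = -3  [len(B.pre) - 5]
27. n15.val = 16  [16]
28. n16.mk = 25  [terminal]
29. n17.off = 22  [terminal]
30. n15.idx = 25  [e.mk]
31. n14.lab = 3  [D.idx - 22]
32. n14.sig = "rv"  ["rv"]
33. n14.idx = true  [D.idx > 24]
34. n18.off = -8  [terminal]
35. n20.tag = 22  [22]
36. n20.live = 1  [1]
37. n20.acc = 7  [7]
38. n21.off = 20  [terminal]
39. n22.mk = 1  [terminal]
40. n20.cnt = 16  [A.acc + 9]
41. n23.acc = 19  [A.cnt * 3 - 29]
42. n24.hot = 20  [terminal]
43. n23.sig = "yw"  ["yw"]
44. n19.lab = 14  [A.cnt - 2]
45. n19.sig = "kyw"  ["k" ++ C.sig]
46. n19.idx = true  [A.cnt > 15]
47. n13.sig = "kywp"  [S₁.sig ++ "p"]
48. n26.off = 10  [terminal]
49. n27.hot = 17  [terminal]
50. n25.lab = -3  [h.off - 13]
51. n25.sig = "mv"  ["mv"]
52. n25.idx = false  [false]
53. n1.cnt = 4  [S.lab * -1 + 1]
54. n0.lab = 8  [8]
55. n0.sig = "xv"  ["xv"]
56. n0.idx = true  [A.cnt > 3]

true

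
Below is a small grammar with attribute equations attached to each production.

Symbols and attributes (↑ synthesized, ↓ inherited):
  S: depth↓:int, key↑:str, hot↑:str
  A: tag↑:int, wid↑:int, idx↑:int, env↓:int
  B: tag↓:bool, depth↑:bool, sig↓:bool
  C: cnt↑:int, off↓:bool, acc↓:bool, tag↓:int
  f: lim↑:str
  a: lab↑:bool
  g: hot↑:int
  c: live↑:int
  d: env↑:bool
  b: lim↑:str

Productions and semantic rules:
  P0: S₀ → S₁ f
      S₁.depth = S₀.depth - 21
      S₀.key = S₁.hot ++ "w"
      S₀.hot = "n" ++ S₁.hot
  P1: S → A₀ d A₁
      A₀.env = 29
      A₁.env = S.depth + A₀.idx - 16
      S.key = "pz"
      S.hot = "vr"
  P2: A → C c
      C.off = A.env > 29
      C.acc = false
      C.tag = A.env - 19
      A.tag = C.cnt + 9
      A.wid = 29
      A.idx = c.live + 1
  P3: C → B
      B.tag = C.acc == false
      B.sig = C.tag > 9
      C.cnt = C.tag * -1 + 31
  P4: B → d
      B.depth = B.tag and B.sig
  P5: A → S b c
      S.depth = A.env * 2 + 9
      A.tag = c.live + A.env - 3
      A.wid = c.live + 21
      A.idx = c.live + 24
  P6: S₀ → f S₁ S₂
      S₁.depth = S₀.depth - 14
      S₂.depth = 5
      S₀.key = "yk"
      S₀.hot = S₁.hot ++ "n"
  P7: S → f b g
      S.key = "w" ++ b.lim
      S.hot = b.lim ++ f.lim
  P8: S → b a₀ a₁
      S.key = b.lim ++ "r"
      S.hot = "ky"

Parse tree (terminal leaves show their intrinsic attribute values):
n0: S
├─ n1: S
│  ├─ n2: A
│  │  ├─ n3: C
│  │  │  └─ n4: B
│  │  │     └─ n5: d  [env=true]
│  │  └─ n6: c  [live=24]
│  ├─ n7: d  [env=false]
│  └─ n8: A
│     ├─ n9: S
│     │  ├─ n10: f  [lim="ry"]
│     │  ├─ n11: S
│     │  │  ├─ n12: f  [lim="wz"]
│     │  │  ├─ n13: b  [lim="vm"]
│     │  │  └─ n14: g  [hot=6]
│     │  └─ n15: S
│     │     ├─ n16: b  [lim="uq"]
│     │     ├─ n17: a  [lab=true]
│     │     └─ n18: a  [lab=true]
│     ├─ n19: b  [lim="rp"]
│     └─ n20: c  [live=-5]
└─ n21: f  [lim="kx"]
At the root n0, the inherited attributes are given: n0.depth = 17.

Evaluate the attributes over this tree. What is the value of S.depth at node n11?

1. n0.depth = 17  [given at root]
2. n1.depth = -4  [S₀.depth - 21]
3. n2.env = 29  [29]
4. n3.off = false  [A.env > 29]
5. n3.acc = false  [false]
6. n3.tag = 10  [A.env - 19]
7. n4.tag = true  [C.acc == false]
8. n4.sig = true  [C.tag > 9]
9. n5.env = true  [terminal]
10. n4.depth = true  [B.tag and B.sig]
11. n3.cnt = 21  [C.tag * -1 + 31]
12. n6.live = 24  [terminal]
13. n2.tag = 30  [C.cnt + 9]
14. n2.wid = 29  [29]
15. n2.idx = 25  [c.live + 1]
16. n7.env = false  [terminal]
17. n8.env = 5  [S.depth + A₀.idx - 16]
18. n9.depth = 19  [A.env * 2 + 9]
19. n10.lim = "ry"  [terminal]
20. n11.depth = 5  [S₀.depth - 14]
21. n12.lim = "wz"  [terminal]
22. n13.lim = "vm"  [terminal]
23. n14.hot = 6  [terminal]
24. n11.key = "wvm"  ["w" ++ b.lim]
25. n11.hot = "vmwz"  [b.lim ++ f.lim]
26. n15.depth = 5  [5]
27. n16.lim = "uq"  [terminal]
28. n17.lab = true  [terminal]
29. n18.lab = true  [terminal]
30. n15.key = "uqr"  [b.lim ++ "r"]
31. n15.hot = "ky"  ["ky"]
32. n9.key = "yk"  ["yk"]
33. n9.hot = "vmwzn"  [S₁.hot ++ "n"]
34. n19.lim = "rp"  [terminal]
35. n20.live = -5  [terminal]
36. n8.tag = -3  [c.live + A.env - 3]
37. n8.wid = 16  [c.live + 21]
38. n8.idx = 19  [c.live + 24]
39. n1.key = "pz"  ["pz"]
40. n1.hot = "vr"  ["vr"]
41. n21.lim = "kx"  [terminal]
42. n0.key = "vrw"  [S₁.hot ++ "w"]
43. n0.hot = "nvr"  ["n" ++ S₁.hot]

5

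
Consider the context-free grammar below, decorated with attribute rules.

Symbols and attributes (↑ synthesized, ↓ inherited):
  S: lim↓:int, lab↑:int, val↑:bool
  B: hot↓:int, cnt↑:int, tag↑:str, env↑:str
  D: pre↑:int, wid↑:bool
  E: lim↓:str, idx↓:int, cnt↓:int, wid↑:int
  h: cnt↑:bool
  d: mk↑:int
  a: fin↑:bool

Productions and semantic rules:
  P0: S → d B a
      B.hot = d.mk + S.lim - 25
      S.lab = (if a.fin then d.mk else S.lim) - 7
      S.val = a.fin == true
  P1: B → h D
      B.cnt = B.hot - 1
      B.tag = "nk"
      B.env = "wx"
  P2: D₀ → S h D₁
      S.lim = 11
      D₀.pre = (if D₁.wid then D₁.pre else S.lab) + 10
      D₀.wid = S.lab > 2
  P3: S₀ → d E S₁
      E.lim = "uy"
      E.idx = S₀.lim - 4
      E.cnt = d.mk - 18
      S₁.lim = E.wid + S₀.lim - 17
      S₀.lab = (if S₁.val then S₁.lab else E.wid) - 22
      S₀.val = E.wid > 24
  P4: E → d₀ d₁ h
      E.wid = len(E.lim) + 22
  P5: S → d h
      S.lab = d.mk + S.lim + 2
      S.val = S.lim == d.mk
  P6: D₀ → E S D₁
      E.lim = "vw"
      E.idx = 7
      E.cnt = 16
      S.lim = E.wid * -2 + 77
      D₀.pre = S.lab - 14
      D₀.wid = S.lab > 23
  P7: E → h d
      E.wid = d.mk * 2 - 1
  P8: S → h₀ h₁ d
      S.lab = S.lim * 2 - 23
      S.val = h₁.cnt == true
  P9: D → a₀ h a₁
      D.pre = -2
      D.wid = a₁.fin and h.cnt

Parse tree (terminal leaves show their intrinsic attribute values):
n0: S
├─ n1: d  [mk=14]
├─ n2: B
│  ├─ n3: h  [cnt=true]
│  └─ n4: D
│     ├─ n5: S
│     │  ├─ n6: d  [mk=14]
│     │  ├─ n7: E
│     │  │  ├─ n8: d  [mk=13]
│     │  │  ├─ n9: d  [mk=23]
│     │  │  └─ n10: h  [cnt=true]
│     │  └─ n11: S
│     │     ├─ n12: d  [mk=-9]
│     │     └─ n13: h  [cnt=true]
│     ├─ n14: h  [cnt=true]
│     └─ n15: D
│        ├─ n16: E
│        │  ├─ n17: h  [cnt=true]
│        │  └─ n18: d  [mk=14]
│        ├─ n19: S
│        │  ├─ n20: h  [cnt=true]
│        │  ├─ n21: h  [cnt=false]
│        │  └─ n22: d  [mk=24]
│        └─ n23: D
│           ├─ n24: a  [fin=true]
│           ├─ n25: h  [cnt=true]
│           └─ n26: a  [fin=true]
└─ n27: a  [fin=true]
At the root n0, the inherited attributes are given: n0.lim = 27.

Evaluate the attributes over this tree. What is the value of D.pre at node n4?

12

1. n0.lim = 27  [given at root]
2. n1.mk = 14  [terminal]
3. n2.hot = 16  [d.mk + S.lim - 25]
4. n3.cnt = true  [terminal]
5. n5.lim = 11  [11]
6. n6.mk = 14  [terminal]
7. n7.lim = "uy"  ["uy"]
8. n7.idx = 7  [S₀.lim - 4]
9. n7.cnt = -4  [d.mk - 18]
10. n8.mk = 13  [terminal]
11. n9.mk = 23  [terminal]
12. n10.cnt = true  [terminal]
13. n7.wid = 24  [len(E.lim) + 22]
14. n11.lim = 18  [E.wid + S₀.lim - 17]
15. n12.mk = -9  [terminal]
16. n13.cnt = true  [terminal]
17. n11.lab = 11  [d.mk + S.lim + 2]
18. n11.val = false  [S.lim == d.mk]
19. n5.lab = 2  [(if S₁.val then S₁.lab else E.wid) - 22]
20. n5.val = false  [E.wid > 24]
21. n14.cnt = true  [terminal]
22. n16.lim = "vw"  ["vw"]
23. n16.idx = 7  [7]
24. n16.cnt = 16  [16]
25. n17.cnt = true  [terminal]
26. n18.mk = 14  [terminal]
27. n16.wid = 27  [d.mk * 2 - 1]
28. n19.lim = 23  [E.wid * -2 + 77]
29. n20.cnt = true  [terminal]
30. n21.cnt = false  [terminal]
31. n22.mk = 24  [terminal]
32. n19.lab = 23  [S.lim * 2 - 23]
33. n19.val = false  [h₁.cnt == true]
34. n24.fin = true  [terminal]
35. n25.cnt = true  [terminal]
36. n26.fin = true  [terminal]
37. n23.pre = -2  [-2]
38. n23.wid = true  [a₁.fin and h.cnt]
39. n15.pre = 9  [S.lab - 14]
40. n15.wid = false  [S.lab > 23]
41. n4.pre = 12  [(if D₁.wid then D₁.pre else S.lab) + 10]
42. n4.wid = false  [S.lab > 2]
43. n2.cnt = 15  [B.hot - 1]
44. n2.tag = "nk"  ["nk"]
45. n2.env = "wx"  ["wx"]
46. n27.fin = true  [terminal]
47. n0.lab = 7  [(if a.fin then d.mk else S.lim) - 7]
48. n0.val = true  [a.fin == true]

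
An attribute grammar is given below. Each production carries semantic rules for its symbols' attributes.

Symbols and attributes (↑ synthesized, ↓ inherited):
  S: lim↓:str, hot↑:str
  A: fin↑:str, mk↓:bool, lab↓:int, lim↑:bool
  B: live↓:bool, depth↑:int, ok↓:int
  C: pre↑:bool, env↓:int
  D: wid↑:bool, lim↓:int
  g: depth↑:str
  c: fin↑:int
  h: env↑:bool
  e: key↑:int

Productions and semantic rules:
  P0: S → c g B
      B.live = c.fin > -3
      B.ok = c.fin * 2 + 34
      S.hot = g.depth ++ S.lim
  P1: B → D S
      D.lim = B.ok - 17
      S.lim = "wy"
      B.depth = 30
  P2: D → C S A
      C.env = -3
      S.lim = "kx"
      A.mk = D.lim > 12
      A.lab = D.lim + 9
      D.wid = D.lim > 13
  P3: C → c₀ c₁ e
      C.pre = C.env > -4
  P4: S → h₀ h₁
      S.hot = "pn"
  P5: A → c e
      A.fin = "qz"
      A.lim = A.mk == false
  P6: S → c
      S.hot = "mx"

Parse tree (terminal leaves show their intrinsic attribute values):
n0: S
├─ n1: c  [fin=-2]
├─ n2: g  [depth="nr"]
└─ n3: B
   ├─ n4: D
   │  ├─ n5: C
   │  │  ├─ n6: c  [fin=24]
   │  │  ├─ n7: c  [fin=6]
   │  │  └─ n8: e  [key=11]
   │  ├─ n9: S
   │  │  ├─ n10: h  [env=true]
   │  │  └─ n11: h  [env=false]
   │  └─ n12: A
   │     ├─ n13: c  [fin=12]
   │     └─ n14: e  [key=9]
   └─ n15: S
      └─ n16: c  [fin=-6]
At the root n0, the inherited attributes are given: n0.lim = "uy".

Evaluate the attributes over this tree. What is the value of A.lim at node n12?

1. n0.lim = "uy"  [given at root]
2. n1.fin = -2  [terminal]
3. n2.depth = "nr"  [terminal]
4. n3.live = true  [c.fin > -3]
5. n3.ok = 30  [c.fin * 2 + 34]
6. n4.lim = 13  [B.ok - 17]
7. n5.env = -3  [-3]
8. n6.fin = 24  [terminal]
9. n7.fin = 6  [terminal]
10. n8.key = 11  [terminal]
11. n5.pre = true  [C.env > -4]
12. n9.lim = "kx"  ["kx"]
13. n10.env = true  [terminal]
14. n11.env = false  [terminal]
15. n9.hot = "pn"  ["pn"]
16. n12.mk = true  [D.lim > 12]
17. n12.lab = 22  [D.lim + 9]
18. n13.fin = 12  [terminal]
19. n14.key = 9  [terminal]
20. n12.fin = "qz"  ["qz"]
21. n12.lim = false  [A.mk == false]
22. n4.wid = false  [D.lim > 13]
23. n15.lim = "wy"  ["wy"]
24. n16.fin = -6  [terminal]
25. n15.hot = "mx"  ["mx"]
26. n3.depth = 30  [30]
27. n0.hot = "nruy"  [g.depth ++ S.lim]

false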